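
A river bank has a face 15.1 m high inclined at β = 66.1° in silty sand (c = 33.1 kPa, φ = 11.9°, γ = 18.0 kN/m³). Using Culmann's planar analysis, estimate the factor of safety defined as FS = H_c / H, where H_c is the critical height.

H_c = (4c/γ) · sinβ cosφ / [1 − cos(β − φ)]
    = (4·33.1/18.0) · sin66.1°·cos11.9° / [1 − cos54.2°]
    = 7.356 · 0.8946 / 0.4150 = 15.85 m
FS = H_c / H = 15.85 / 15.1 = 1.050

FS = 1.05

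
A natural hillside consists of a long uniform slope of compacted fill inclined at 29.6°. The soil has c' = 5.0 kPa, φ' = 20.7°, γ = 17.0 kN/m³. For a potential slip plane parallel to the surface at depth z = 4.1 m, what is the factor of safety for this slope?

For an infinite slope with a slip plane parallel to the surface (no pore pressure): FS = [c' + γz cos²β tanφ'] / [γz sinβ cosβ].
γz = 17.0·4.1 = 69.70 kN/m²
Numerator = 5.0 + 69.70·cos²29.6°·tan20.7° = 5.0 + 69.70·0.7560·0.3779 = 24.912 kPa
Denominator = 69.70·sin29.6°·cos29.6° = 69.70·0.4939·0.8695 = 29.935 kPa
FS = 24.912 / 29.935 = 0.832

FS = 0.83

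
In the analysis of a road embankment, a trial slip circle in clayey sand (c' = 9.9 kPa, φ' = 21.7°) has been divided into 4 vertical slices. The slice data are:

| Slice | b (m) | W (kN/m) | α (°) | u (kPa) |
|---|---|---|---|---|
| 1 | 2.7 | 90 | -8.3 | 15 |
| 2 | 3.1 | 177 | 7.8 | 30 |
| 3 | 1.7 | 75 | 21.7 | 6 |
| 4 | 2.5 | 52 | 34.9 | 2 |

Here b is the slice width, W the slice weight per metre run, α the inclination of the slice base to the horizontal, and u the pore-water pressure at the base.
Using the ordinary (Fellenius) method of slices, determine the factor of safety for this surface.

Ordinary method of slices: FS = Σ[c'·Δl_i + (W_i cosα_i − u_i·Δl_i)·tanφ'] / Σ W_i sinα_i, with Δl_i = b_i / cosα_i.
Slice 1: Δl = 2.7/cos(-8.3°) = 2.729 m; N'_1 = 90·cos(-8.3°) − 15·2.729 = 48.1; c'Δl = 27.01; W sinα = -13.0
Slice 2: Δl = 3.1/cos7.8° = 3.129 m; N'_2 = 177·cos7.8° − 30·3.129 = 81.5; c'Δl = 30.98; W sinα = 24.0
Slice 3: Δl = 1.7/cos21.7° = 1.830 m; N'_3 = 75·cos21.7° − 6·1.830 = 58.7; c'Δl = 18.11; W sinα = 27.7
Slice 4: Δl = 2.5/cos34.9° = 3.048 m; N'_4 = 52·cos34.9° − 2·3.048 = 36.6; c'Δl = 30.18; W sinα = 29.8
Σc'Δl = 106.3 kN/m; ΣN' = 224.9 kN/m; ΣW sinα = 68.5 kN/m
Resisting = 106.3 + 224.9·tan21.7° = 106.3 + 89.5 = 195.8 kN/m
FS = 195.8 / 68.5 = 2.857

FS = 2.86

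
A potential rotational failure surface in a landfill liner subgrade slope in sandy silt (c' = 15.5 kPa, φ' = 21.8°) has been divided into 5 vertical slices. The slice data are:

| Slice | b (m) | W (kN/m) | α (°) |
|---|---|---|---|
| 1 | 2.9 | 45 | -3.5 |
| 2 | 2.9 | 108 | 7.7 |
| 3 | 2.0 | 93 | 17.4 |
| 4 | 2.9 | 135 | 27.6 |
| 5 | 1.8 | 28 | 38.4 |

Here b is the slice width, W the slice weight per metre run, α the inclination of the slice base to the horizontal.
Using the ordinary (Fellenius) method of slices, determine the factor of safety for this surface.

FS = 3.03

Ordinary method of slices: FS = Σ[c'·Δl_i + (W_i cosα_i)·tanφ'] / Σ W_i sinα_i, with Δl_i = b_i / cosα_i.
Slice 1: Δl = 2.9/cos(-3.5°) = 2.905 m; N'_1 = 45·cos(-3.5°) = 44.9; c'Δl = 45.03; W sinα = -2.7
Slice 2: Δl = 2.9/cos7.7° = 2.926 m; N'_2 = 108·cos7.7° = 107.0; c'Δl = 45.36; W sinα = 14.5
Slice 3: Δl = 2.0/cos17.4° = 2.096 m; N'_3 = 93·cos17.4° = 88.7; c'Δl = 32.49; W sinα = 27.8
Slice 4: Δl = 2.9/cos27.6° = 3.272 m; N'_4 = 135·cos27.6° = 119.6; c'Δl = 50.72; W sinα = 62.5
Slice 5: Δl = 1.8/cos38.4° = 2.297 m; N'_5 = 28·cos38.4° = 21.9; c'Δl = 35.60; W sinα = 17.4
Σc'Δl = 209.2 kN/m; ΣN' = 382.3 kN/m; ΣW sinα = 119.5 kN/m
Resisting = 209.2 + 382.3·tan21.8° = 209.2 + 152.9 = 362.1 kN/m
FS = 362.1 / 119.5 = 3.031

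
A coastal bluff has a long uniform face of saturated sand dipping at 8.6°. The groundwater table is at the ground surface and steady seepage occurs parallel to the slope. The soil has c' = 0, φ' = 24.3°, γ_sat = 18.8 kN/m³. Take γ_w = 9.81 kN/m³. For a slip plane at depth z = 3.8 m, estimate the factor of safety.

FS = 1.43

With seepage parallel to the slope and the water table at the surface, the effective normal stress on the slip plane uses the buoyant unit weight γ' = γ_sat − γ_w while the driving shear stress uses γ_sat:
FS = [c' + γ' z cos²β tanφ'] / [γ_sat z sinβ cosβ]
(For c' = 0 this reduces to FS = (γ'/γ_sat)·tanφ'/tanβ.)
γ' = 18.8 − 9.81 = 8.99 kN/m³
Numerator = 0.0 + 8.99·3.8·cos²8.6°·tan24.3° = 0.0 + 8.99·3.8·0.9776·0.4515 = 15.080 kPa
Denominator = 18.8·3.8·sin8.6°·cos8.6° = 18.8·3.8·0.1495·0.9888 = 10.563 kPa
FS = 15.080 / 10.563 = 1.428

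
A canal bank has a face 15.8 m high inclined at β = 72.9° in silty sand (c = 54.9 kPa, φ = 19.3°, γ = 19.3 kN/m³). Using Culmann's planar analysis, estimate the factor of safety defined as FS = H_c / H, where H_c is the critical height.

FS = 1.60

H_c = (4c/γ) · sinβ cosφ / [1 − cos(β − φ)]
    = (4·54.9/19.3) · sin72.9°·cos19.3° / [1 − cos53.6°]
    = 11.378 · 0.9021 / 0.4066 = 25.24 m
FS = H_c / H = 25.24 / 15.8 = 1.598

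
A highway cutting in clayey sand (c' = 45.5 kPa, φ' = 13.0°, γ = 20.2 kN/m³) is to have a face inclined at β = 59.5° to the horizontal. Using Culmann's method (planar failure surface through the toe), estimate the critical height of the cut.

Culmann's analysis gives the critical failure plane at α_cr = (β + φ')/2 = (59.5 + 13.0)/2 = 36.2°, and the critical height
H_c = (4c'/γ) · sinβ cosφ' / [1 − cos(β − φ')]
    = (4·45.5/20.2) · sin59.5°·cos13.0° / [1 − cos(46.5°)]
    = 9.010 · 0.8616·0.9744 / [1 − 0.6884]
    = 9.010 · 0.8395 / 0.3116
    = 24.27 m

H_c = 24.27 m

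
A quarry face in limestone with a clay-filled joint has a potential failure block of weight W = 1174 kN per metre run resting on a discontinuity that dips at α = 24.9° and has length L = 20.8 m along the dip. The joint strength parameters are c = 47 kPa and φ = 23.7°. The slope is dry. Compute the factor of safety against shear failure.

Resolving the block weight along and normal to the plane and applying the Mohr–Coulomb strength on the joint:
N' = W cosα = 1174·cos24.9° = 1064.9 kN/m
Driving force T = W sinα = 1174·sin24.9° = 494.3 kN/m
Resisting force R = c·L + N'·tanφ = 47·20.8 + 1064.9·tan23.7° = 977.6 + 467.4 = 1445.0 kN/m
FS = R / T = 1445.0 / 494.3 = 2.923

FS = 2.92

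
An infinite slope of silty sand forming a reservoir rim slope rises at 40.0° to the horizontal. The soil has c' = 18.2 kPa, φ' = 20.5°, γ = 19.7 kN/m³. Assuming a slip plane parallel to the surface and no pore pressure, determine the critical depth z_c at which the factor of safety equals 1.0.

z_c = 3.38 m

Setting FS = 1.00 in FS = [c' + γz cos²β tanφ'] / [γz sinβ cosβ] and solving for z:
z = c' / [γ cosβ (FS·sinβ − cosβ·tanφ')]
  = 18.2 / [19.7·cos40.0°·(1.00·sin40.0° − cos40.0°·tan20.5°)]
  = 18.2 / [19.7·0.7660·(1.00·0.6428 − 0.7660·0.3739)]
  = 18.2 / 5.3781 = 3.384 m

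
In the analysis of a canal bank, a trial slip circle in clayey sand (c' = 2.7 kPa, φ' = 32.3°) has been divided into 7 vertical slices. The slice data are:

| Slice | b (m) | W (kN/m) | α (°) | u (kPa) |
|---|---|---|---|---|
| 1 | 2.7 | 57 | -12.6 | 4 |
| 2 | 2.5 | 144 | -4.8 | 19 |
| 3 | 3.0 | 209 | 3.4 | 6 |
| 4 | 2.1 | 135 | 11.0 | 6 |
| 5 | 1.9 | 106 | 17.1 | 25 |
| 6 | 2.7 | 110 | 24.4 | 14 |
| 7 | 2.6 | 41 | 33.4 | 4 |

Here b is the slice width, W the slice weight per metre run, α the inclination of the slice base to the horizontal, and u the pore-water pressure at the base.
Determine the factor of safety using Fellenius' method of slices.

FS = 3.71

Ordinary method of slices: FS = Σ[c'·Δl_i + (W_i cosα_i − u_i·Δl_i)·tanφ'] / Σ W_i sinα_i, with Δl_i = b_i / cosα_i.
Slice 1: Δl = 2.7/cos(-12.6°) = 2.767 m; N'_1 = 57·cos(-12.6°) − 4·2.767 = 44.6; c'Δl = 7.47; W sinα = -12.4
Slice 2: Δl = 2.5/cos(-4.8°) = 2.509 m; N'_2 = 144·cos(-4.8°) − 19·2.509 = 95.8; c'Δl = 6.77; W sinα = -12.0
Slice 3: Δl = 3.0/cos3.4° = 3.005 m; N'_3 = 209·cos3.4° − 6·3.005 = 190.6; c'Δl = 8.11; W sinα = 12.4
Slice 4: Δl = 2.1/cos11.0° = 2.139 m; N'_4 = 135·cos11.0° − 6·2.139 = 119.7; c'Δl = 5.78; W sinα = 25.8
Slice 5: Δl = 1.9/cos17.1° = 1.988 m; N'_5 = 106·cos17.1° − 25·1.988 = 51.6; c'Δl = 5.37; W sinα = 31.2
Slice 6: Δl = 2.7/cos24.4° = 2.965 m; N'_6 = 110·cos24.4° − 14·2.965 = 58.7; c'Δl = 8.00; W sinα = 45.4
Slice 7: Δl = 2.6/cos33.4° = 3.114 m; N'_7 = 41·cos33.4° − 4·3.114 = 21.8; c'Δl = 8.41; W sinα = 22.6
Σc'Δl = 49.9 kN/m; ΣN' = 582.7 kN/m; ΣW sinα = 112.8 kN/m
Resisting = 49.9 + 582.7·tan32.3° = 49.9 + 368.4 = 418.3 kN/m
FS = 418.3 / 112.8 = 3.707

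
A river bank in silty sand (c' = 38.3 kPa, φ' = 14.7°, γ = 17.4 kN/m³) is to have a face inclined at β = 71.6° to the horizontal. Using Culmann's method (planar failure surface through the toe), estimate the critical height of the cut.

H_c = 17.80 m

Culmann's analysis gives the critical failure plane at α_cr = (β + φ')/2 = (71.6 + 14.7)/2 = 43.1°, and the critical height
H_c = (4c'/γ) · sinβ cosφ' / [1 − cos(β − φ')]
    = (4·38.3/17.4) · sin71.6°·cos14.7° / [1 − cos(56.9°)]
    = 8.805 · 0.9489·0.9673 / [1 − 0.5461]
    = 8.805 · 0.9178 / 0.4539
    = 17.80 m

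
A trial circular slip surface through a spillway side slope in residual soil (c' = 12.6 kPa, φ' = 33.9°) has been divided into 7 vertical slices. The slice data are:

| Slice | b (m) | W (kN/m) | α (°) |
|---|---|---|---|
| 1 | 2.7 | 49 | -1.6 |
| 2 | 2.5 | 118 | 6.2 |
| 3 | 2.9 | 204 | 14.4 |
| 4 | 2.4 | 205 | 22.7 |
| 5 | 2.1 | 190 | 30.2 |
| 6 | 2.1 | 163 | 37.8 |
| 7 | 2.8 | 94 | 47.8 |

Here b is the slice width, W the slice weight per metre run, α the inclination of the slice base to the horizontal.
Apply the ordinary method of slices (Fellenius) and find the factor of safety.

Ordinary method of slices: FS = Σ[c'·Δl_i + (W_i cosα_i)·tanφ'] / Σ W_i sinα_i, with Δl_i = b_i / cosα_i.
Slice 1: Δl = 2.7/cos(-1.6°) = 2.701 m; N'_1 = 49·cos(-1.6°) = 49.0; c'Δl = 34.03; W sinα = -1.4
Slice 2: Δl = 2.5/cos6.2° = 2.515 m; N'_2 = 118·cos6.2° = 117.3; c'Δl = 31.69; W sinα = 12.7
Slice 3: Δl = 2.9/cos14.4° = 2.994 m; N'_3 = 204·cos14.4° = 197.6; c'Δl = 37.73; W sinα = 50.7
Slice 4: Δl = 2.4/cos22.7° = 2.602 m; N'_4 = 205·cos22.7° = 189.1; c'Δl = 32.78; W sinα = 79.1
Slice 5: Δl = 2.1/cos30.2° = 2.430 m; N'_5 = 190·cos30.2° = 164.2; c'Δl = 30.62; W sinα = 95.6
Slice 6: Δl = 2.1/cos37.8° = 2.658 m; N'_6 = 163·cos37.8° = 128.8; c'Δl = 33.49; W sinα = 99.9
Slice 7: Δl = 2.8/cos47.8° = 4.168 m; N'_7 = 94·cos47.8° = 63.1; c'Δl = 52.52; W sinα = 69.6
Σc'Δl = 252.8 kN/m; ΣN' = 909.2 kN/m; ΣW sinα = 406.3 kN/m
Resisting = 252.8 + 909.2·tan33.9° = 252.8 + 610.9 = 863.8 kN/m
FS = 863.8 / 406.3 = 2.126

FS = 2.13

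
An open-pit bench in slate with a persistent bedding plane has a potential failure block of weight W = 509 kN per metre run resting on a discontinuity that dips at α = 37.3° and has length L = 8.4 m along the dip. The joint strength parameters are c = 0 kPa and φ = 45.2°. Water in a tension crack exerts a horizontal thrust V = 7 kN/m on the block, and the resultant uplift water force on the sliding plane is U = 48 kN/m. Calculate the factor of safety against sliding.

Resolving the block weight along and normal to the plane and applying the Mohr–Coulomb strength on the joint:
N' = W cosα − U − V sinα = 509·cos37.3° − 48 − 7·sin37.3° = 352.7 kN/m
Driving force T = W sinα + V cosα = 509·sin37.3° + 7·cos37.3° = 314.0 kN/m
Resisting force R = c·L + N'·tanφ = 0·8.4 + 352.7·tan45.2° = 0.0 + 355.1 = 355.1 kN/m
FS = R / T = 355.1 / 314.0 = 1.131

FS = 1.13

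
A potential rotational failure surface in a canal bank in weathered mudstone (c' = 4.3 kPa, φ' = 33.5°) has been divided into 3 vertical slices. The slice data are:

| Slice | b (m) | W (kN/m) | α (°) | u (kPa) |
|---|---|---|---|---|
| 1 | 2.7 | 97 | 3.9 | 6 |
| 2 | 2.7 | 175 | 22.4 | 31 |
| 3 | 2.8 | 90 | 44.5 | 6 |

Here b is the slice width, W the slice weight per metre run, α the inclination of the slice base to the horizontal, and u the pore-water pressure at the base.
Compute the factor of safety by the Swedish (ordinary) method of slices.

Ordinary method of slices: FS = Σ[c'·Δl_i + (W_i cosα_i − u_i·Δl_i)·tanφ'] / Σ W_i sinα_i, with Δl_i = b_i / cosα_i.
Slice 1: Δl = 2.7/cos3.9° = 2.706 m; N'_1 = 97·cos3.9° − 6·2.706 = 80.5; c'Δl = 11.64; W sinα = 6.6
Slice 2: Δl = 2.7/cos22.4° = 2.920 m; N'_2 = 175·cos22.4° − 31·2.920 = 71.3; c'Δl = 12.56; W sinα = 66.7
Slice 3: Δl = 2.8/cos44.5° = 3.926 m; N'_3 = 90·cos44.5° − 6·3.926 = 40.6; c'Δl = 16.88; W sinα = 63.1
Σc'Δl = 41.1 kN/m; ΣN' = 192.4 kN/m; ΣW sinα = 136.4 kN/m
Resisting = 41.1 + 192.4·tan33.5° = 41.1 + 127.4 = 168.4 kN/m
FS = 168.4 / 136.4 = 1.235

FS = 1.24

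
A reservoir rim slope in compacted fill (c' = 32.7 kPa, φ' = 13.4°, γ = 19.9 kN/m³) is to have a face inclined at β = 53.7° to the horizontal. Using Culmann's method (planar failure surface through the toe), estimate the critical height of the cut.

Culmann's analysis gives the critical failure plane at α_cr = (β + φ')/2 = (53.7 + 13.4)/2 = 33.6°, and the critical height
H_c = (4c'/γ) · sinβ cosφ' / [1 − cos(β − φ')]
    = (4·32.7/19.9) · sin53.7°·cos13.4° / [1 − cos(40.3°)]
    = 6.573 · 0.8059·0.9728 / [1 − 0.7627]
    = 6.573 · 0.7840 / 0.2373
    = 21.71 m

H_c = 21.71 m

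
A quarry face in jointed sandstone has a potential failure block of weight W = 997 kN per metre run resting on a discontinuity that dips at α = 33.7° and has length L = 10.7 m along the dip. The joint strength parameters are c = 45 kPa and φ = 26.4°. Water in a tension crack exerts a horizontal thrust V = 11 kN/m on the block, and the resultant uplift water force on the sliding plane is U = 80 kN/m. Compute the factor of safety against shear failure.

Resolving the block weight along and normal to the plane and applying the Mohr–Coulomb strength on the joint:
N' = W cosα − U − V sinα = 997·cos33.7° − 80 − 11·sin33.7° = 743.4 kN/m
Driving force T = W sinα + V cosα = 997·sin33.7° + 11·cos33.7° = 562.3 kN/m
Resisting force R = c·L + N'·tanφ = 45·10.7 + 743.4·tan26.4° = 481.5 + 369.0 = 850.5 kN/m
FS = R / T = 850.5 / 562.3 = 1.512

FS = 1.51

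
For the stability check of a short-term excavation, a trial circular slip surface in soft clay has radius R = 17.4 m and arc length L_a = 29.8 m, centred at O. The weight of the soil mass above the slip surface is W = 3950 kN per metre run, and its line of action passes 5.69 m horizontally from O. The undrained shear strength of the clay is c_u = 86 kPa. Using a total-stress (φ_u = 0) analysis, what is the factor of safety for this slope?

Taking moments about the centre O, the resisting moment is provided by the undrained shear strength acting along the arc:
M_R = c_u·L_a·R = 86·29.80·17.4 = 44592.7 kN·m/m
M_D = W·d = 3950·5.69 = 22475.5 kN·m/m
FS = M_R / M_D = 44592.7 / 22475.5 = 1.984

FS = 1.98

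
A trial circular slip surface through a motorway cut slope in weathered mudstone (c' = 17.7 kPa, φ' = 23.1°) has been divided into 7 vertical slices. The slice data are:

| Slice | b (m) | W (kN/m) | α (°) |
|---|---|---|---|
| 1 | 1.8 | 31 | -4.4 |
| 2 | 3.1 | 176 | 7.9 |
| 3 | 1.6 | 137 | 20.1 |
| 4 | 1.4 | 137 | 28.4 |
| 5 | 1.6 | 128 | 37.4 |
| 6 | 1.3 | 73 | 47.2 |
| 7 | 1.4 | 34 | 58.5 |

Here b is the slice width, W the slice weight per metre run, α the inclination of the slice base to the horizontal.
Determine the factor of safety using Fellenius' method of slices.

FS = 1.80

Ordinary method of slices: FS = Σ[c'·Δl_i + (W_i cosα_i)·tanφ'] / Σ W_i sinα_i, with Δl_i = b_i / cosα_i.
Slice 1: Δl = 1.8/cos(-4.4°) = 1.805 m; N'_1 = 31·cos(-4.4°) = 30.9; c'Δl = 31.95; W sinα = -2.4
Slice 2: Δl = 3.1/cos7.9° = 3.130 m; N'_2 = 176·cos7.9° = 174.3; c'Δl = 55.40; W sinα = 24.2
Slice 3: Δl = 1.6/cos20.1° = 1.704 m; N'_3 = 137·cos20.1° = 128.7; c'Δl = 30.16; W sinα = 47.1
Slice 4: Δl = 1.4/cos28.4° = 1.592 m; N'_4 = 137·cos28.4° = 120.5; c'Δl = 28.17; W sinα = 65.2
Slice 5: Δl = 1.6/cos37.4° = 2.014 m; N'_5 = 128·cos37.4° = 101.7; c'Δl = 35.65; W sinα = 77.7
Slice 6: Δl = 1.3/cos47.2° = 1.913 m; N'_6 = 73·cos47.2° = 49.6; c'Δl = 33.87; W sinα = 53.6
Slice 7: Δl = 1.4/cos58.5° = 2.679 m; N'_7 = 34·cos58.5° = 17.8; c'Δl = 47.43; W sinα = 29.0
Σc'Δl = 262.6 kN/m; ΣN' = 623.5 kN/m; ΣW sinα = 294.3 kN/m
Resisting = 262.6 + 623.5·tan23.1° = 262.6 + 265.9 = 528.5 kN/m
FS = 528.5 / 294.3 = 1.796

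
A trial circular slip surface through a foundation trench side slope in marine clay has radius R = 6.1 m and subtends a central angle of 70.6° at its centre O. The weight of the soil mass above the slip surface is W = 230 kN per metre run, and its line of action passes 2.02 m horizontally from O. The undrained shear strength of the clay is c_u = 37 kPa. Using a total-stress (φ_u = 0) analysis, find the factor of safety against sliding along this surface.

FS = 3.65

Taking moments about the centre O, the resisting moment is provided by the undrained shear strength acting along the arc:
Arc length L_a = R·θ = 6.1·(70.6°·π/180) = 6.1·1.2322 = 7.52 m
M_R = c_u·L_a·R = 37·7.52·6.1 = 1696.5 kN·m/m
M_D = W·d = 230·2.02 = 464.6 kN·m/m
FS = M_R / M_D = 1696.5 / 464.6 = 3.651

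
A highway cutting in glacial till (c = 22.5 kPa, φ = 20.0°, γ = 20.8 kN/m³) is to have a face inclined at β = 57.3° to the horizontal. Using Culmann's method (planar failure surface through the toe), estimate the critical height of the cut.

H_c = 16.73 m

Culmann's analysis gives the critical failure plane at α_cr = (β + φ)/2 = (57.3 + 20.0)/2 = 38.6°, and the critical height
H_c = (4c/γ) · sinβ cosφ / [1 − cos(β − φ)]
    = (4·22.5/20.8) · sin57.3°·cos20.0° / [1 − cos(37.3°)]
    = 4.327 · 0.8415·0.9397 / [1 − 0.7955]
    = 4.327 · 0.7908 / 0.2045
    = 16.73 m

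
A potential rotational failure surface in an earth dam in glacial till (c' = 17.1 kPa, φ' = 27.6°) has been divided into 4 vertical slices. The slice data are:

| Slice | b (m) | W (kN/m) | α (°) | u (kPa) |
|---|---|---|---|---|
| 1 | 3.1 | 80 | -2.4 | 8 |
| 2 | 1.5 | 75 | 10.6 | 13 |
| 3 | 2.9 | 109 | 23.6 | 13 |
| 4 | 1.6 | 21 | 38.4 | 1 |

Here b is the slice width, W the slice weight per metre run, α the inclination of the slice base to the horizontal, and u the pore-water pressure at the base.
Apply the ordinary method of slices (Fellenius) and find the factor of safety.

Ordinary method of slices: FS = Σ[c'·Δl_i + (W_i cosα_i − u_i·Δl_i)·tanφ'] / Σ W_i sinα_i, with Δl_i = b_i / cosα_i.
Slice 1: Δl = 3.1/cos(-2.4°) = 3.103 m; N'_1 = 80·cos(-2.4°) − 8·3.103 = 55.1; c'Δl = 53.06; W sinα = -3.4
Slice 2: Δl = 1.5/cos10.6° = 1.526 m; N'_2 = 75·cos10.6° − 13·1.526 = 53.9; c'Δl = 26.10; W sinα = 13.8
Slice 3: Δl = 2.9/cos23.6° = 3.165 m; N'_3 = 109·cos23.6° − 13·3.165 = 58.7; c'Δl = 54.12; W sinα = 43.6
Slice 4: Δl = 1.6/cos38.4° = 2.042 m; N'_4 = 21·cos38.4° − 1·2.042 = 14.4; c'Δl = 34.91; W sinα = 13.0
Σc'Δl = 168.2 kN/m; ΣN' = 182.1 kN/m; ΣW sinα = 67.1 kN/m
Resisting = 168.2 + 182.1·tan27.6° = 168.2 + 95.2 = 263.4 kN/m
FS = 263.4 / 67.1 = 3.924

FS = 3.92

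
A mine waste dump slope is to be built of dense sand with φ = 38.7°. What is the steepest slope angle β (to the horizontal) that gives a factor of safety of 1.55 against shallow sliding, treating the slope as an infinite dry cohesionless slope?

For an infinite dry cohesionless slope FS = tanφ/tanβ, so tanβ = tanφ / FS.
tanβ = tan38.7° / 1.55 = 0.8012 / 1.55 = 0.5169
β = arctan(0.5169) = 27.33°

β = 27.3°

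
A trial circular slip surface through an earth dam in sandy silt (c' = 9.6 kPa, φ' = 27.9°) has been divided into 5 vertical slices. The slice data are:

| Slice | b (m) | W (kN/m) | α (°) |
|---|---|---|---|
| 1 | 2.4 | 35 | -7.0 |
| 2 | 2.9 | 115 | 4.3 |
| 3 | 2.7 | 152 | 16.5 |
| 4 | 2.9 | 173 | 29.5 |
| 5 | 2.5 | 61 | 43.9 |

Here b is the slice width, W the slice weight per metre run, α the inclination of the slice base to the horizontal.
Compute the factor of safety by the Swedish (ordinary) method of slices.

Ordinary method of slices: FS = Σ[c'·Δl_i + (W_i cosα_i)·tanφ'] / Σ W_i sinα_i, with Δl_i = b_i / cosα_i.
Slice 1: Δl = 2.4/cos(-7.0°) = 2.418 m; N'_1 = 35·cos(-7.0°) = 34.7; c'Δl = 23.21; W sinα = -4.3
Slice 2: Δl = 2.9/cos4.3° = 2.908 m; N'_2 = 115·cos4.3° = 114.7; c'Δl = 27.92; W sinα = 8.6
Slice 3: Δl = 2.7/cos16.5° = 2.816 m; N'_3 = 152·cos16.5° = 145.7; c'Δl = 27.03; W sinα = 43.2
Slice 4: Δl = 2.9/cos29.5° = 3.332 m; N'_4 = 173·cos29.5° = 150.6; c'Δl = 31.99; W sinα = 85.2
Slice 5: Δl = 2.5/cos43.9° = 3.470 m; N'_5 = 61·cos43.9° = 44.0; c'Δl = 33.31; W sinα = 42.3
Σc'Δl = 143.5 kN/m; ΣN' = 489.7 kN/m; ΣW sinα = 175.0 kN/m
Resisting = 143.5 + 489.7·tan27.9° = 143.5 + 259.3 = 402.7 kN/m
FS = 402.7 / 175.0 = 2.301

FS = 2.30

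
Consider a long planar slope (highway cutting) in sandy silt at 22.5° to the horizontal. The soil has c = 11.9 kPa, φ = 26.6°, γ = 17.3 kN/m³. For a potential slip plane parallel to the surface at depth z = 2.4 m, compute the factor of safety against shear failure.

FS = 2.02

For an infinite slope with a slip plane parallel to the surface (no pore pressure): FS = [c + γz cos²β tanφ] / [γz sinβ cosβ].
γz = 17.3·2.4 = 41.52 kN/m²
Numerator = 11.9 + 41.52·cos²22.5°·tan26.6° = 11.9 + 41.52·0.8536·0.5008 = 29.647 kPa
Denominator = 41.52·sin22.5°·cos22.5° = 41.52·0.3827·0.9239 = 14.680 kPa
FS = 29.647 / 14.680 = 2.020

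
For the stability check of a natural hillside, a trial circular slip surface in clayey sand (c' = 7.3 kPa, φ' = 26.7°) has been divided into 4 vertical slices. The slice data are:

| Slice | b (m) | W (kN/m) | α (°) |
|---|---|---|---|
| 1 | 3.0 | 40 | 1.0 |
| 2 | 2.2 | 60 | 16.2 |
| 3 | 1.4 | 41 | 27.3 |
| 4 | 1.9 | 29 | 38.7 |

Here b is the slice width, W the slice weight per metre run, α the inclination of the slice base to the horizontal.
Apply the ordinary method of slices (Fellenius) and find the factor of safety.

FS = 2.70

Ordinary method of slices: FS = Σ[c'·Δl_i + (W_i cosα_i)·tanφ'] / Σ W_i sinα_i, with Δl_i = b_i / cosα_i.
Slice 1: Δl = 3.0/cos1.0° = 3.000 m; N'_1 = 40·cos1.0° = 40.0; c'Δl = 21.90; W sinα = 0.7
Slice 2: Δl = 2.2/cos16.2° = 2.291 m; N'_2 = 60·cos16.2° = 57.6; c'Δl = 16.72; W sinα = 16.7
Slice 3: Δl = 1.4/cos27.3° = 1.575 m; N'_3 = 41·cos27.3° = 36.4; c'Δl = 11.50; W sinα = 18.8
Slice 4: Δl = 1.9/cos38.7° = 2.435 m; N'_4 = 29·cos38.7° = 22.6; c'Δl = 17.77; W sinα = 18.1
Σc'Δl = 67.9 kN/m; ΣN' = 156.7 kN/m; ΣW sinα = 54.4 kN/m
Resisting = 67.9 + 156.7·tan26.7° = 67.9 + 78.8 = 146.7 kN/m
FS = 146.7 / 54.4 = 2.698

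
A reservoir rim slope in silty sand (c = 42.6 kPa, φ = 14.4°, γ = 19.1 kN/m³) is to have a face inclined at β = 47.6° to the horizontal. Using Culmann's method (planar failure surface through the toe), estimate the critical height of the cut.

Culmann's analysis gives the critical failure plane at α_cr = (β + φ)/2 = (47.6 + 14.4)/2 = 31.0°, and the critical height
H_c = (4c/γ) · sinβ cosφ / [1 − cos(β − φ)]
    = (4·42.6/19.1) · sin47.6°·cos14.4° / [1 − cos(33.2°)]
    = 8.921 · 0.7385·0.9686 / [1 − 0.8368]
    = 8.921 · 0.7153 / 0.1632
    = 39.09 m

H_c = 39.09 m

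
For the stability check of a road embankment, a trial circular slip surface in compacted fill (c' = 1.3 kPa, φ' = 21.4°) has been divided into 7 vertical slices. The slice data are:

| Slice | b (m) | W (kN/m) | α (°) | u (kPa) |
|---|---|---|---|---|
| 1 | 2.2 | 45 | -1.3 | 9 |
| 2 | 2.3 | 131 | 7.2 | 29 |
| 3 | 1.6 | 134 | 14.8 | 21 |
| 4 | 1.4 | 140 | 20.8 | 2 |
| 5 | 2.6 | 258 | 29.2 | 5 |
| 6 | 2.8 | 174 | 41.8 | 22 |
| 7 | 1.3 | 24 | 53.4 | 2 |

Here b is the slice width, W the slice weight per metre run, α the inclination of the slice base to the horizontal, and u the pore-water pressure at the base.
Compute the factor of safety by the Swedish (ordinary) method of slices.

Ordinary method of slices: FS = Σ[c'·Δl_i + (W_i cosα_i − u_i·Δl_i)·tanφ'] / Σ W_i sinα_i, with Δl_i = b_i / cosα_i.
Slice 1: Δl = 2.2/cos(-1.3°) = 2.201 m; N'_1 = 45·cos(-1.3°) − 9·2.201 = 25.2; c'Δl = 2.86; W sinα = -1.0
Slice 2: Δl = 2.3/cos7.2° = 2.318 m; N'_2 = 131·cos7.2° − 29·2.318 = 62.7; c'Δl = 3.01; W sinα = 16.4
Slice 3: Δl = 1.6/cos14.8° = 1.655 m; N'_3 = 134·cos14.8° − 21·1.655 = 94.8; c'Δl = 2.15; W sinα = 34.2
Slice 4: Δl = 1.4/cos20.8° = 1.498 m; N'_4 = 140·cos20.8° − 2·1.498 = 127.9; c'Δl = 1.95; W sinα = 49.7
Slice 5: Δl = 2.6/cos29.2° = 2.979 m; N'_5 = 258·cos29.2° − 5·2.979 = 210.3; c'Δl = 3.87; W sinα = 125.9
Slice 6: Δl = 2.8/cos41.8° = 3.756 m; N'_6 = 174·cos41.8° − 22·3.756 = 47.1; c'Δl = 4.88; W sinα = 116.0
Slice 7: Δl = 1.3/cos53.4° = 2.180 m; N'_7 = 24·cos53.4° − 2·2.180 = 9.9; c'Δl = 2.83; W sinα = 19.3
Σc'Δl = 21.6 kN/m; ΣN' = 578.0 kN/m; ΣW sinα = 360.5 kN/m
Resisting = 21.6 + 578.0·tan21.4° = 21.6 + 226.5 = 248.1 kN/m
FS = 248.1 / 360.5 = 0.688

FS = 0.69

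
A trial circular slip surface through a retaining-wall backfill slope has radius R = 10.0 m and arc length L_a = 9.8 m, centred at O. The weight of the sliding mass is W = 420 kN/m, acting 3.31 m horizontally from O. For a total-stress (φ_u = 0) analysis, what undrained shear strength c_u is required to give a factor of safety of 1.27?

c_u = 18.0 kPa

FS = c_u·L_a·R / (W·d), so c_u = FS·W·d / (L_a·R).
c_u = 1.27·420·3.31 / (9.80·10.0) = 1765.6 / 98.00 = 18.02 kPa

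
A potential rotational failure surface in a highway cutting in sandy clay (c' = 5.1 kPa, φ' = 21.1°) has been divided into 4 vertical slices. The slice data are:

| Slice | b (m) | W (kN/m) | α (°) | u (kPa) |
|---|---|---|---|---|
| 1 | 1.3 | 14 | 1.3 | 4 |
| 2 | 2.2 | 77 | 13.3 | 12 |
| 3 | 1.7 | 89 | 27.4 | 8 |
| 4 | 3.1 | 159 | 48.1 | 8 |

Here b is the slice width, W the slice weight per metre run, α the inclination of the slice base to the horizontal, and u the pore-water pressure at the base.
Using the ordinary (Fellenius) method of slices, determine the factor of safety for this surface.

FS = 0.70

Ordinary method of slices: FS = Σ[c'·Δl_i + (W_i cosα_i − u_i·Δl_i)·tanφ'] / Σ W_i sinα_i, with Δl_i = b_i / cosα_i.
Slice 1: Δl = 1.3/cos1.3° = 1.300 m; N'_1 = 14·cos1.3° − 4·1.300 = 8.8; c'Δl = 6.63; W sinα = 0.3
Slice 2: Δl = 2.2/cos13.3° = 2.261 m; N'_2 = 77·cos13.3° − 12·2.261 = 47.8; c'Δl = 11.53; W sinα = 17.7
Slice 3: Δl = 1.7/cos27.4° = 1.915 m; N'_3 = 89·cos27.4° − 8·1.915 = 63.7; c'Δl = 9.77; W sinα = 41.0
Slice 4: Δl = 3.1/cos48.1° = 4.642 m; N'_4 = 159·cos48.1° − 8·4.642 = 69.1; c'Δl = 23.67; W sinα = 118.3
Σc'Δl = 51.6 kN/m; ΣN' = 189.3 kN/m; ΣW sinα = 177.3 kN/m
Resisting = 51.6 + 189.3·tan21.1° = 51.6 + 73.1 = 124.7 kN/m
FS = 124.7 / 177.3 = 0.703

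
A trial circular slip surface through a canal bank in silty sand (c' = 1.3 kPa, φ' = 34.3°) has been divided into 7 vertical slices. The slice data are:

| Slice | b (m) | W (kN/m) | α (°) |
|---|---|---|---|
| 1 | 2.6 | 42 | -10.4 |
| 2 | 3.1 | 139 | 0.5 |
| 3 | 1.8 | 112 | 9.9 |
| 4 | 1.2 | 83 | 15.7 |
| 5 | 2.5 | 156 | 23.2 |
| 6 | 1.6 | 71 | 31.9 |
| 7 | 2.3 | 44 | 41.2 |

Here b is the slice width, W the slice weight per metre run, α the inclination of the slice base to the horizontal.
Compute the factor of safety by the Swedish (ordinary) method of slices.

Ordinary method of slices: FS = Σ[c'·Δl_i + (W_i cosα_i)·tanφ'] / Σ W_i sinα_i, with Δl_i = b_i / cosα_i.
Slice 1: Δl = 2.6/cos(-10.4°) = 2.643 m; N'_1 = 42·cos(-10.4°) = 41.3; c'Δl = 3.44; W sinα = -7.6
Slice 2: Δl = 3.1/cos0.5° = 3.100 m; N'_2 = 139·cos0.5° = 139.0; c'Δl = 4.03; W sinα = 1.2
Slice 3: Δl = 1.8/cos9.9° = 1.827 m; N'_3 = 112·cos9.9° = 110.3; c'Δl = 2.38; W sinα = 19.3
Slice 4: Δl = 1.2/cos15.7° = 1.247 m; N'_4 = 83·cos15.7° = 79.9; c'Δl = 1.62; W sinα = 22.5
Slice 5: Δl = 2.5/cos23.2° = 2.720 m; N'_5 = 156·cos23.2° = 143.4; c'Δl = 3.54; W sinα = 61.5
Slice 6: Δl = 1.6/cos31.9° = 1.885 m; N'_6 = 71·cos31.9° = 60.3; c'Δl = 2.45; W sinα = 37.5
Slice 7: Δl = 2.3/cos41.2° = 3.057 m; N'_7 = 44·cos41.2° = 33.1; c'Δl = 3.97; W sinα = 29.0
Σc'Δl = 21.4 kN/m; ΣN' = 607.3 kN/m; ΣW sinα = 163.3 kN/m
Resisting = 21.4 + 607.3·tan34.3° = 21.4 + 414.3 = 435.7 kN/m
FS = 435.7 / 163.3 = 2.668

FS = 2.67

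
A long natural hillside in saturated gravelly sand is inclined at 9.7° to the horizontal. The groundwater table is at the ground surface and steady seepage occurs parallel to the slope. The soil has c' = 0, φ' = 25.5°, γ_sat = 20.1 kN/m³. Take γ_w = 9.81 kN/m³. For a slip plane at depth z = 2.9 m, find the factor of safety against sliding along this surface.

FS = 1.43

With seepage parallel to the slope and the water table at the surface, the effective normal stress on the slip plane uses the buoyant unit weight γ' = γ_sat − γ_w while the driving shear stress uses γ_sat:
FS = [c' + γ' z cos²β tanφ'] / [γ_sat z sinβ cosβ]
(For c' = 0 this reduces to FS = (γ'/γ_sat)·tanφ'/tanβ.)
γ' = 20.1 − 9.81 = 10.29 kN/m³
Numerator = 0.0 + 10.29·2.9·cos²9.7°·tan25.5° = 0.0 + 10.29·2.9·0.9716·0.4770 = 13.829 kPa
Denominator = 20.1·2.9·sin9.7°·cos9.7° = 20.1·2.9·0.1685·0.9857 = 9.681 kPa
FS = 13.829 / 9.681 = 1.429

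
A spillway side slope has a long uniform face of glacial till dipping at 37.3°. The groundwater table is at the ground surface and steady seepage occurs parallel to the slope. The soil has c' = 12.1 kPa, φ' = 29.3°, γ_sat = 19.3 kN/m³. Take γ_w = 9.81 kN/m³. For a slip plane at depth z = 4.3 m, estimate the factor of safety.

FS = 0.66

With seepage parallel to the slope and the water table at the surface, the effective normal stress on the slip plane uses the buoyant unit weight γ' = γ_sat − γ_w while the driving shear stress uses γ_sat:
FS = [c' + γ' z cos²β tanφ'] / [γ_sat z sinβ cosβ]
γ' = 19.3 − 9.81 = 9.49 kN/m³
Numerator = 12.1 + 9.49·4.3·cos²37.3°·tan29.3° = 12.1 + 9.49·4.3·0.6328·0.5612 = 26.591 kPa
Denominator = 19.3·4.3·sin37.3°·cos37.3° = 19.3·4.3·0.6060·0.7955 = 40.005 kPa
FS = 26.591 / 40.005 = 0.665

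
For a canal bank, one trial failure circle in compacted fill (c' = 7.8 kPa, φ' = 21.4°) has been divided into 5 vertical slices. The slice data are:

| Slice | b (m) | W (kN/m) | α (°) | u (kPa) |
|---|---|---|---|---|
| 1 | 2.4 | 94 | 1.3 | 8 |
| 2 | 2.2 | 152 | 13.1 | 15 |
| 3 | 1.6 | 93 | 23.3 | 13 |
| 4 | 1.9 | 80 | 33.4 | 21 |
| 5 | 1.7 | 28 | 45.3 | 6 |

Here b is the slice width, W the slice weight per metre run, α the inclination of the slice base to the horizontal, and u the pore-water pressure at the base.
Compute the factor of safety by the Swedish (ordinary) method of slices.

FS = 1.42

Ordinary method of slices: FS = Σ[c'·Δl_i + (W_i cosα_i − u_i·Δl_i)·tanφ'] / Σ W_i sinα_i, with Δl_i = b_i / cosα_i.
Slice 1: Δl = 2.4/cos1.3° = 2.401 m; N'_1 = 94·cos1.3° − 8·2.401 = 74.8; c'Δl = 18.72; W sinα = 2.1
Slice 2: Δl = 2.2/cos13.1° = 2.259 m; N'_2 = 152·cos13.1° − 15·2.259 = 114.2; c'Δl = 17.62; W sinα = 34.5
Slice 3: Δl = 1.6/cos23.3° = 1.742 m; N'_3 = 93·cos23.3° − 13·1.742 = 62.8; c'Δl = 13.59; W sinα = 36.8
Slice 4: Δl = 1.9/cos33.4° = 2.276 m; N'_4 = 80·cos33.4° − 21·2.276 = 19.0; c'Δl = 17.75; W sinα = 44.0
Slice 5: Δl = 1.7/cos45.3° = 2.417 m; N'_5 = 28·cos45.3° − 6·2.417 = 5.2; c'Δl = 18.85; W sinα = 19.9
Σc'Δl = 86.5 kN/m; ΣN' = 275.9 kN/m; ΣW sinα = 137.3 kN/m
Resisting = 86.5 + 275.9·tan21.4° = 86.5 + 108.1 = 194.7 kN/m
FS = 194.7 / 137.3 = 1.418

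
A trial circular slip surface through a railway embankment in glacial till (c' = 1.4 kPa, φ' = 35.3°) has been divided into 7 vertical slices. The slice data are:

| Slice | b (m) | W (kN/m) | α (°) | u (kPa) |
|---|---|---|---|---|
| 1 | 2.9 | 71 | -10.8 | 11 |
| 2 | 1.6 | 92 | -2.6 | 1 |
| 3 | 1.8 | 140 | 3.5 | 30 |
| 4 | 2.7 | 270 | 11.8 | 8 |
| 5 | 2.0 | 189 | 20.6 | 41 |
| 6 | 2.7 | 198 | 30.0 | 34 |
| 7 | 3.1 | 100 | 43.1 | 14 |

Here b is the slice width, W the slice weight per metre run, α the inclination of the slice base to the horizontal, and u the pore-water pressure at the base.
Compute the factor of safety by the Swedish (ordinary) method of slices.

Ordinary method of slices: FS = Σ[c'·Δl_i + (W_i cosα_i − u_i·Δl_i)·tanφ'] / Σ W_i sinα_i, with Δl_i = b_i / cosα_i.
Slice 1: Δl = 2.9/cos(-10.8°) = 2.952 m; N'_1 = 71·cos(-10.8°) − 11·2.952 = 37.3; c'Δl = 4.13; W sinα = -13.3
Slice 2: Δl = 1.6/cos(-2.6°) = 1.602 m; N'_2 = 92·cos(-2.6°) − 1·1.602 = 90.3; c'Δl = 2.24; W sinα = -4.2
Slice 3: Δl = 1.8/cos3.5° = 1.803 m; N'_3 = 140·cos3.5° − 30·1.803 = 85.6; c'Δl = 2.52; W sinα = 8.5
Slice 4: Δl = 2.7/cos11.8° = 2.758 m; N'_4 = 270·cos11.8° − 8·2.758 = 242.2; c'Δl = 3.86; W sinα = 55.2
Slice 5: Δl = 2.0/cos20.6° = 2.137 m; N'_5 = 189·cos20.6° − 41·2.137 = 89.3; c'Δl = 2.99; W sinα = 66.5
Slice 6: Δl = 2.7/cos30.0° = 3.118 m; N'_6 = 198·cos30.0° − 34·3.118 = 65.5; c'Δl = 4.36; W sinα = 99.0
Slice 7: Δl = 3.1/cos43.1° = 4.246 m; N'_7 = 100·cos43.1° − 14·4.246 = 13.6; c'Δl = 5.94; W sinα = 68.3
Σc'Δl = 26.1 kN/m; ΣN' = 623.8 kN/m; ΣW sinα = 280.1 kN/m
Resisting = 26.1 + 623.8·tan35.3° = 26.1 + 441.7 = 467.7 kN/m
FS = 467.7 / 280.1 = 1.670

FS = 1.67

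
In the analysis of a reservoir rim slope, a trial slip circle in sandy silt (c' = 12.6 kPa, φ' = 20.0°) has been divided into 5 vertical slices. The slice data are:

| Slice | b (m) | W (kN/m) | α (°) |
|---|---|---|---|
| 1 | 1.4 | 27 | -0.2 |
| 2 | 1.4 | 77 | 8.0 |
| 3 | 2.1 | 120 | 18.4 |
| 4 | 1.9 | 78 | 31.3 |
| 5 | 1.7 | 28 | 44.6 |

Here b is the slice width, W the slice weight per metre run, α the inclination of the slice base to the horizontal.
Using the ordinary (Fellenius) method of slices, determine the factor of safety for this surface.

FS = 2.13

Ordinary method of slices: FS = Σ[c'·Δl_i + (W_i cosα_i)·tanφ'] / Σ W_i sinα_i, with Δl_i = b_i / cosα_i.
Slice 1: Δl = 1.4/cos(-0.2°) = 1.400 m; N'_1 = 27·cos(-0.2°) = 27.0; c'Δl = 17.64; W sinα = -0.1
Slice 2: Δl = 1.4/cos8.0° = 1.414 m; N'_2 = 77·cos8.0° = 76.3; c'Δl = 17.81; W sinα = 10.7
Slice 3: Δl = 2.1/cos18.4° = 2.213 m; N'_3 = 120·cos18.4° = 113.9; c'Δl = 27.89; W sinα = 37.9
Slice 4: Δl = 1.9/cos31.3° = 2.224 m; N'_4 = 78·cos31.3° = 66.6; c'Δl = 28.02; W sinα = 40.5
Slice 5: Δl = 1.7/cos44.6° = 2.388 m; N'_5 = 28·cos44.6° = 19.9; c'Δl = 30.08; W sinα = 19.7
Σc'Δl = 121.4 kN/m; ΣN' = 303.7 kN/m; ΣW sinα = 108.7 kN/m
Resisting = 121.4 + 303.7·tan20.0° = 121.4 + 110.5 = 232.0 kN/m
FS = 232.0 / 108.7 = 2.134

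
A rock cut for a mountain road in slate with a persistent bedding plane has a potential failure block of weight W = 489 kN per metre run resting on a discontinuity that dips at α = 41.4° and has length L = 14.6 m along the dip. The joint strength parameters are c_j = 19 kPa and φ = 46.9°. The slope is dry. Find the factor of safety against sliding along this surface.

Resolving the block weight along and normal to the plane and applying the Mohr–Coulomb strength on the joint:
N' = W cosα = 489·cos41.4° = 366.8 kN/m
Driving force T = W sinα = 489·sin41.4° = 323.4 kN/m
Resisting force R = c_j·L + N'·tanφ = 19·14.6 + 366.8·tan46.9° = 277.4 + 392.0 = 669.4 kN/m
FS = R / T = 669.4 / 323.4 = 2.070

FS = 2.07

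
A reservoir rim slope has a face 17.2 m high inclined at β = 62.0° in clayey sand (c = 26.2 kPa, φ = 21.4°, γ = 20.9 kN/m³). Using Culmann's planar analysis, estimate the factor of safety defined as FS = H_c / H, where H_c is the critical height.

FS = 1.00

H_c = (4c/γ) · sinβ cosφ / [1 − cos(β − φ)]
    = (4·26.2/20.9) · sin62.0°·cos21.4° / [1 − cos40.6°]
    = 5.014 · 0.8221 / 0.2407 = 17.12 m
FS = H_c / H = 17.12 / 17.2 = 0.996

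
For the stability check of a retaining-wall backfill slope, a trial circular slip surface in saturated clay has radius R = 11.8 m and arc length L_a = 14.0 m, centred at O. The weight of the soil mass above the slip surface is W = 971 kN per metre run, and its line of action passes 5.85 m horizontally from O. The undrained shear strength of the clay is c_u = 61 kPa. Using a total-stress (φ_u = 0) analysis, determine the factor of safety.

Taking moments about the centre O, the resisting moment is provided by the undrained shear strength acting along the arc:
M_R = c_u·L_a·R = 61·14.00·11.8 = 10077.2 kN·m/m
M_D = W·d = 971·5.85 = 5680.3 kN·m/m
FS = M_R / M_D = 10077.2 / 5680.3 = 1.774

FS = 1.77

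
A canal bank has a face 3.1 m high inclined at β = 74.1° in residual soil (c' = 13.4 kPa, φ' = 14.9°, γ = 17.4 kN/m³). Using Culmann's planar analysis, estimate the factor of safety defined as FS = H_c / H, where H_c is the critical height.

H_c = (4c'/γ) · sinβ cosφ' / [1 − cos(β − φ')]
    = (4·13.4/17.4) · sin74.1°·cos14.9° / [1 − cos59.2°]
    = 3.080 · 0.9294 / 0.4880 = 5.87 m
FS = H_c / H = 5.87 / 3.1 = 1.893

FS = 1.89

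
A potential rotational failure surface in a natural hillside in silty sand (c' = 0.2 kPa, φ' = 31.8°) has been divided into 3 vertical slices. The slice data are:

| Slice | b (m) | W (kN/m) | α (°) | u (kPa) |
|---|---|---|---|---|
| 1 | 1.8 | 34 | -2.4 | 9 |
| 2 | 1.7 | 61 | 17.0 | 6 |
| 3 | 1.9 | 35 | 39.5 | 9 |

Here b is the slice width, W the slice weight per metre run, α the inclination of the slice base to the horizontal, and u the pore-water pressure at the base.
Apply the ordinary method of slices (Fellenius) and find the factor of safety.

Ordinary method of slices: FS = Σ[c'·Δl_i + (W_i cosα_i − u_i·Δl_i)·tanφ'] / Σ W_i sinα_i, with Δl_i = b_i / cosα_i.
Slice 1: Δl = 1.8/cos(-2.4°) = 1.802 m; N'_1 = 34·cos(-2.4°) − 9·1.802 = 17.8; c'Δl = 0.36; W sinα = -1.4
Slice 2: Δl = 1.7/cos17.0° = 1.778 m; N'_2 = 61·cos17.0° − 6·1.778 = 47.7; c'Δl = 0.36; W sinα = 17.8
Slice 3: Δl = 1.9/cos39.5° = 2.462 m; N'_3 = 35·cos39.5° − 9·2.462 = 4.8; c'Δl = 0.49; W sinα = 22.3
Σc'Δl = 1.2 kN/m; ΣN' = 70.3 kN/m; ΣW sinα = 38.7 kN/m
Resisting = 1.2 + 70.3·tan31.8° = 1.2 + 43.6 = 44.8 kN/m
FS = 44.8 / 38.7 = 1.158

FS = 1.16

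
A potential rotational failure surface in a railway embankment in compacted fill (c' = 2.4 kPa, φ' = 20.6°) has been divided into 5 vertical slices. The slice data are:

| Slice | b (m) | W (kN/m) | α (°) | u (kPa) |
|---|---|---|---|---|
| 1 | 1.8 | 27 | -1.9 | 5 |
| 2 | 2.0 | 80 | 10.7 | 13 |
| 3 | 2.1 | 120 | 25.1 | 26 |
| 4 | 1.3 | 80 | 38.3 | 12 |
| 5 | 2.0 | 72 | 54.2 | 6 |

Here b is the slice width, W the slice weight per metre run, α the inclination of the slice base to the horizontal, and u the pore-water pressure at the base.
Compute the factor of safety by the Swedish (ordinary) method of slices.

Ordinary method of slices: FS = Σ[c'·Δl_i + (W_i cosα_i − u_i·Δl_i)·tanφ'] / Σ W_i sinα_i, with Δl_i = b_i / cosα_i.
Slice 1: Δl = 1.8/cos(-1.9°) = 1.801 m; N'_1 = 27·cos(-1.9°) − 5·1.801 = 18.0; c'Δl = 4.32; W sinα = -0.9
Slice 2: Δl = 2.0/cos10.7° = 2.035 m; N'_2 = 80·cos10.7° − 13·2.035 = 52.1; c'Δl = 4.88; W sinα = 14.9
Slice 3: Δl = 2.1/cos25.1° = 2.319 m; N'_3 = 120·cos25.1° − 26·2.319 = 48.4; c'Δl = 5.57; W sinα = 50.9
Slice 4: Δl = 1.3/cos38.3° = 1.657 m; N'_4 = 80·cos38.3° − 12·1.657 = 42.9; c'Δl = 3.98; W sinα = 49.6
Slice 5: Δl = 2.0/cos54.2° = 3.419 m; N'_5 = 72·cos54.2° − 6·3.419 = 21.6; c'Δl = 8.21; W sinα = 58.4
Σc'Δl = 27.0 kN/m; ΣN' = 183.0 kN/m; ΣW sinα = 172.8 kN/m
Resisting = 27.0 + 183.0·tan20.6° = 27.0 + 68.8 = 95.7 kN/m
FS = 95.7 / 172.8 = 0.554

FS = 0.55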